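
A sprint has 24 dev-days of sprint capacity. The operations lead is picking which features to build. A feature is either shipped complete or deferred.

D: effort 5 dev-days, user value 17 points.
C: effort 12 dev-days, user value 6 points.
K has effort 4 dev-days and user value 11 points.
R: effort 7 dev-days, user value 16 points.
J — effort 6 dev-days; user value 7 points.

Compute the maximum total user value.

This is an integer program with binary decision variables.
Allowing fractional choices, the relaxed optimum would be about 52.0, but features are indivisible.
D + K + R: effort 5 + 4 + 7 = 16 ≤ 24, user value 17 + 11 + 16 = 44.
D + K + R + J: effort 5 + 4 + 7 + 6 = 22 ≤ 24, user value 17 + 11 + 16 + 7 = 51.
Best is D, K, R, and J with total user value 51.

51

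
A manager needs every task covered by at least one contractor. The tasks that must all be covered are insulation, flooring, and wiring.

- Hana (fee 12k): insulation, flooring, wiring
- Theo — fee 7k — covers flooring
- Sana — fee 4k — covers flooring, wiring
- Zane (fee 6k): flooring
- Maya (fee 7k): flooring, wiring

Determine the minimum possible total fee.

12

Hana alone covers insulation, flooring, wiring — every task.
Total fee: 12.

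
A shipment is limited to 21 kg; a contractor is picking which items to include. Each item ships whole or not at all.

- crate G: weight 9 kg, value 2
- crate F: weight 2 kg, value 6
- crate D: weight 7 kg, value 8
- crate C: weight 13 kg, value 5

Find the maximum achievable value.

16

Allowing fractional choices, the relaxed optimum would be about 18.6, but items are indivisible.
crate F + crate D: weight 2 + 7 = 9 ≤ 21, value 6 + 8 = 14.
crate G + crate F + crate D: weight 9 + 2 + 7 = 18 ≤ 21, value 2 + 6 + 8 = 16.
Best is crate G, crate F, and crate D with total value 16.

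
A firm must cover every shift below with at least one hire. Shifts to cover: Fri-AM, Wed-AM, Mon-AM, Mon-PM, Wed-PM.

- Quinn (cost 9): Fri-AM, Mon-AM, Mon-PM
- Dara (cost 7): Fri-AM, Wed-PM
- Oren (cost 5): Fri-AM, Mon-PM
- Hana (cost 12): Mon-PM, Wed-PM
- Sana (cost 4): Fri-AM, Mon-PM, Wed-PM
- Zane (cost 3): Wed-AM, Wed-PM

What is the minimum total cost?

The greedy cost-per-new-shift heuristic would pick Sana, Zane, and Quinn for 16, but a cheaper cover exists.
Choose Quinn and Zane: together they cover Fri-AM, Wed-AM, Mon-AM, Mon-PM, Wed-PM — every shift.
Total cost: 9 + 3 = 12.
No cover costs less than 12.

12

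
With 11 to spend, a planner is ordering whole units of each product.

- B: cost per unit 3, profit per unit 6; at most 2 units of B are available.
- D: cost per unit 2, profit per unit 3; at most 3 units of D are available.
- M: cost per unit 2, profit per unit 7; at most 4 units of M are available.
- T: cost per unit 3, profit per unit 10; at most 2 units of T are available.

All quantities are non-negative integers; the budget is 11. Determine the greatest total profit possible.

38

M has the best ratio (7/2); taking only M gives at most 4×7 = 28 (stopped by the supply cap of 4).
Mixing does better — 4×M and 1×T: cost 11 ≤ 11, profit 4·7 + 1·10 = 38.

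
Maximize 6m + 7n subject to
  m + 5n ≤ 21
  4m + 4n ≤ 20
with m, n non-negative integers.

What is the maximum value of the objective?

34

(m,n)=(1,4): 1·1+5·4=21≤21, 4·1+4·4=20≤20, objective 34.
(m,n)=(2,3): 1·2+5·3=17≤21, 4·2+4·3=20≤20, objective 33.
(m,n)=(0,4): 1·0+5·4=20≤21, 4·0+4·4=16≤20, objective 28.
The best lattice point is (1,4), giving 34.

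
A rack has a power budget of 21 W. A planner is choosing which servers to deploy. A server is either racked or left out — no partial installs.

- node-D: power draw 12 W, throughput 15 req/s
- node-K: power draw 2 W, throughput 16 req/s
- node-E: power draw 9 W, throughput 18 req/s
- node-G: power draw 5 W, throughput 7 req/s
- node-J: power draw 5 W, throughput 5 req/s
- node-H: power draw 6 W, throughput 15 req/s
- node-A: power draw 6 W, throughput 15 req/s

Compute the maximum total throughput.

53

node-K + node-J + node-H + node-A: power draw 2 + 5 + 6 + 6 = 19 ≤ 21, throughput 16 + 5 + 15 + 15 = 51.
node-K + node-G + node-H + node-A: power draw 2 + 5 + 6 + 6 = 19 ≤ 21, throughput 16 + 7 + 15 + 15 = 53.
Best is node-K, node-G, node-H, and node-A with total throughput 53.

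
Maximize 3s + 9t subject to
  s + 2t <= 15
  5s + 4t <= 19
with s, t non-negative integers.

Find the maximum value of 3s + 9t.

Relaxing integrality, the LP optimum is 42.75 at (s,t) = (0, 4.75), which is not an integer point.
(s,t)=(0,4): 1·0+2·4=8≤15, 5·0+4·4=16≤19, objective 36.
(s,t)=(1,3): 1·1+2·3=7≤15, 5·1+4·3=17≤19, objective 30.
(s,t)=(0,3): 1·0+2·3=6≤15, 5·0+4·3=12≤19, objective 27.
Maximum is 36 at (s,t)=(0,4).

36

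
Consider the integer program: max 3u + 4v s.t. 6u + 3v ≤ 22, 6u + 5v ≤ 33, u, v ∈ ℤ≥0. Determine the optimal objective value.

24

(u,v)=(0,6): 6·0+3·6=18≤22, 6·0+5·6=30≤33, objective 24.
(u,v)=(1,5): 6·1+3·5=21≤22, 6·1+5·5=31≤33, objective 23.
Maximum is 24 at (u,v)=(0,6).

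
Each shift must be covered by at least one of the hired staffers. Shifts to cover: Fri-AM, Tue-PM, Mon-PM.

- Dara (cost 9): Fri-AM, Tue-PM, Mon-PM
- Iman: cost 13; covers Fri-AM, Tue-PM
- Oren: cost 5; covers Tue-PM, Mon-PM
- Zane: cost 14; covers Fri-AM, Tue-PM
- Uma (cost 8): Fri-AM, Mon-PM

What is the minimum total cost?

9

The greedy cost-per-new-shift heuristic would pick Oren and Uma for 13, but a cheaper cover exists.
Dara alone covers Fri-AM, Tue-PM, Mon-PM — every shift.
Total cost: 9.
No cover costs less than 9.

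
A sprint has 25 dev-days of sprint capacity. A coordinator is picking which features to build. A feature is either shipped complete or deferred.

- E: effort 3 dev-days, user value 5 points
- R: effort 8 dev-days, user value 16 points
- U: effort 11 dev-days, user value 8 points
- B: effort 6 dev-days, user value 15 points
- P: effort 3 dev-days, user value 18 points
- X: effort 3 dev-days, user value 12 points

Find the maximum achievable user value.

This is an integer program with binary decision variables.
Take E, R, B, P, and X: effort 3 + 8 + 6 + 3 + 3 = 23 ≤ 25, user value 5 + 16 + 15 + 18 + 12 = 66.
No other feasible combination does better.

66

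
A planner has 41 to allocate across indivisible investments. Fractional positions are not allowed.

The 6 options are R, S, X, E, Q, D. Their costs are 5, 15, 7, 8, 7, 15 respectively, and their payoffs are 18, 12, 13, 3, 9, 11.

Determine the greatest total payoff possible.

52

R + X + Q + D: cost 5 + 7 + 7 + 15 = 34 ≤ 41, payoff 18 + 13 + 9 + 11 = 51.
R + S + X + E: cost 5 + 15 + 7 + 8 = 35 ≤ 41, payoff 18 + 12 + 13 + 3 = 46.
R + S + X + Q: cost 5 + 15 + 7 + 7 = 34 ≤ 41, payoff 18 + 12 + 13 + 9 = 52.
Best is R, S, X, and Q with total payoff 52.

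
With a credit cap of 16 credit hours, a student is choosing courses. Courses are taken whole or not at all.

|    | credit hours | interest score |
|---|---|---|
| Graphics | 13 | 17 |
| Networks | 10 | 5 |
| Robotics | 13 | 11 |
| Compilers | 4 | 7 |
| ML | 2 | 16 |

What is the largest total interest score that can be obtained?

33

Networks + Compilers + ML: credit hours 10 + 4 + 2 = 16 ≤ 16, interest score 5 + 7 + 16 = 28.
Graphics + ML: credit hours 13 + 2 = 15 ≤ 16, interest score 17 + 16 = 33.
Best is Graphics and ML with total interest score 33.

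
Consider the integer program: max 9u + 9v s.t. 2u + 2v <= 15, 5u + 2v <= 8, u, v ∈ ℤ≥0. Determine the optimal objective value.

(u,v)=(0,4): 2·0+2·4=8≤15, 5·0+2·4=8≤8, objective 36.
(u,v)=(0,3): 2·0+2·3=6≤15, 5·0+2·3=6≤8, objective 27.
No feasible integer point exceeds 36.

36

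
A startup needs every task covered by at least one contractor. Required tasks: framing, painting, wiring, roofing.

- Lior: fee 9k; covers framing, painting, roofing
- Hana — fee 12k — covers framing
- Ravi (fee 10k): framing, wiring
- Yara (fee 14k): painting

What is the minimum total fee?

19

Choose Lior and Ravi: together they cover framing, painting, wiring, roofing — every task.
Total fee: 9 + 10 = 19.
No cover costs less than 19.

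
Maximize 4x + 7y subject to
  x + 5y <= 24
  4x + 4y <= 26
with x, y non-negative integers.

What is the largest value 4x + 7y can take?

The continuous relaxation peaks at (2.12, 4.38) with value 39.12; rounding to a feasible lattice point costs some objective.
(x,y)=(2,4): 1·2+5·4=22≤24, 4·2+4·4=24≤26, objective 36.
(x,y)=(3,3): 1·3+5·3=18≤24, 4·3+4·3=24≤26, objective 33.
No feasible integer point exceeds 36.

36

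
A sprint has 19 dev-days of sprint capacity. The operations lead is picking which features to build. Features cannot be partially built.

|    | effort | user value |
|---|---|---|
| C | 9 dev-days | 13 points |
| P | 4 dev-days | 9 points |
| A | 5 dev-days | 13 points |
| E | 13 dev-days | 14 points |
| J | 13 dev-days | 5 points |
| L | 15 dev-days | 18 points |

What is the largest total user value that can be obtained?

35

A + E: effort 5 + 13 = 18 ≤ 19, user value 13 + 14 = 27.
C + P + A: effort 9 + 4 + 5 = 18 ≤ 19, user value 13 + 9 + 13 = 35.
P + L: effort 4 + 15 = 19 ≤ 19, user value 9 + 18 = 27.
Best is C, P, and A with total user value 35.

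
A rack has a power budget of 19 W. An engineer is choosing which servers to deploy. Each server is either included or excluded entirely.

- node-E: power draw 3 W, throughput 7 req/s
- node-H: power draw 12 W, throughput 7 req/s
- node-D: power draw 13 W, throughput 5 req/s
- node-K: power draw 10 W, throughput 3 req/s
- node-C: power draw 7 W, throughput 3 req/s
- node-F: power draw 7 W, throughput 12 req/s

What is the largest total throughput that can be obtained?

Take node-E, node-C, and node-F: power draw 3 + 7 + 7 = 17 ≤ 19, throughput 7 + 3 + 12 = 22.
No other feasible combination does better.

22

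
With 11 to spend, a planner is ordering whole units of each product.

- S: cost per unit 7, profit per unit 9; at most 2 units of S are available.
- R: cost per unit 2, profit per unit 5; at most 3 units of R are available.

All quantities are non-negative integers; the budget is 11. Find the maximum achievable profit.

This is a bounded integer knapsack.
Take 1×S and 2×R: cost 11 ≤ 11, profit 1·9 + 2·5 = 19.
No other integer combination yields more.

19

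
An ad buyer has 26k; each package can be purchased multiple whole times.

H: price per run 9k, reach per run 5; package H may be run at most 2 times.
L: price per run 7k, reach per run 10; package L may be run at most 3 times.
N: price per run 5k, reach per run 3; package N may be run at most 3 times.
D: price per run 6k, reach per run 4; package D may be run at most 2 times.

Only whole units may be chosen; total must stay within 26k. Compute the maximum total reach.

L has the best ratio (10/7); taking only L gives at most 3×10 = 30 (stopped by the price limit).
Mixing does better — 3×L and 1×N: price 26 ≤ 26, reach 3·10 + 1·3 = 33.

33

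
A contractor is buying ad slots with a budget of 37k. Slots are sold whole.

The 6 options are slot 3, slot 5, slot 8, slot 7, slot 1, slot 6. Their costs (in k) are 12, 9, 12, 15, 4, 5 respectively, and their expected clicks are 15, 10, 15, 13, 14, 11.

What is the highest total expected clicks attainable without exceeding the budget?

slot 3 + slot 7 + slot 1 + slot 6: cost 12 + 15 + 4 + 5 = 36 ≤ 37, expected clicks 15 + 13 + 14 + 11 = 53.
slot 3 + slot 8 + slot 1 + slot 6: cost 12 + 12 + 4 + 5 = 33 ≤ 37, expected clicks 15 + 15 + 14 + 11 = 55.
slot 3 + slot 5 + slot 8 + slot 1: cost 12 + 9 + 12 + 4 = 37 ≤ 37, expected clicks 15 + 10 + 15 + 14 = 54.
Best is slot 3, slot 8, slot 1, and slot 6 with total expected clicks 55.

55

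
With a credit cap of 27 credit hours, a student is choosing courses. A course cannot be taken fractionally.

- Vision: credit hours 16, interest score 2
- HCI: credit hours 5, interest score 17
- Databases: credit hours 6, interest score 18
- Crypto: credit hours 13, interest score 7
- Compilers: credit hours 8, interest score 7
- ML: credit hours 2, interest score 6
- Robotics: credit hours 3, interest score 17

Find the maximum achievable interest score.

65

HCI + Databases + Crypto + Robotics: credit hours 5 + 6 + 13 + 3 = 27 ≤ 27, interest score 17 + 18 + 7 + 17 = 59.
HCI + Databases + Compilers + Robotics: credit hours 5 + 6 + 8 + 3 = 22 ≤ 27, interest score 17 + 18 + 7 + 17 = 59.
HCI + Databases + Compilers + ML + Robotics: credit hours 5 + 6 + 8 + 2 + 3 = 24 ≤ 27, interest score 17 + 18 + 7 + 6 + 17 = 65.
Best is HCI, Databases, Compilers, ML, and Robotics with total interest score 65.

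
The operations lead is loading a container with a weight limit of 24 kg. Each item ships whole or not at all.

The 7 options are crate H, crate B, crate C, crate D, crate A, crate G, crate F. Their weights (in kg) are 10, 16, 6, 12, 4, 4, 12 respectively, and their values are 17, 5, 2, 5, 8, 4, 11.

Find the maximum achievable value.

31

Take crate H, crate C, crate A, and crate G: weight 10 + 6 + 4 + 4 = 24 ≤ 24, value 17 + 2 + 8 + 4 = 31.
No other feasible combination does better.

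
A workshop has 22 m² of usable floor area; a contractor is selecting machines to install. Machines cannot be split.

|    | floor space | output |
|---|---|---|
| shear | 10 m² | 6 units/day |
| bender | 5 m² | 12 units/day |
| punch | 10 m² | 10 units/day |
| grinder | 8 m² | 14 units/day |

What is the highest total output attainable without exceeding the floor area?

26

Take bender and grinder: floor space 5 + 8 = 13 ≤ 22, output 12 + 14 = 26.
No other feasible combination does better.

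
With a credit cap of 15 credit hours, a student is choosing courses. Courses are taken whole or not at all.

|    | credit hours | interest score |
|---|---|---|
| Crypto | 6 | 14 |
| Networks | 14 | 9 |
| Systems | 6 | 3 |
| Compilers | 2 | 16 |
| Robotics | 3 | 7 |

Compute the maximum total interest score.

Crypto + Compilers: credit hours 6 + 2 = 8 ≤ 15, interest score 14 + 16 = 30.
Crypto + Systems + Compilers: credit hours 6 + 6 + 2 = 14 ≤ 15, interest score 14 + 3 + 16 = 33.
Crypto + Compilers + Robotics: credit hours 6 + 2 + 3 = 11 ≤ 15, interest score 14 + 16 + 7 = 37.
Best is Crypto, Compilers, and Robotics with total interest score 37.

37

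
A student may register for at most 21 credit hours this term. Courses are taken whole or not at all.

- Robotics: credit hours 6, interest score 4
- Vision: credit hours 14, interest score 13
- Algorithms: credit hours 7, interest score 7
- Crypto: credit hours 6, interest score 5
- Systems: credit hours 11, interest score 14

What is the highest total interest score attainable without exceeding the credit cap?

21

Allowing fractional choices, the relaxed optimum would be about 23.8, but courses are indivisible.
Vision + Algorithms: credit hours 14 + 7 = 21 ≤ 21, interest score 13 + 7 = 20.
Algorithms + Systems: credit hours 7 + 11 = 18 ≤ 21, interest score 7 + 14 = 21.
Crypto + Systems: credit hours 6 + 11 = 17 ≤ 21, interest score 5 + 14 = 19.
Best is Algorithms and Systems with total interest score 21.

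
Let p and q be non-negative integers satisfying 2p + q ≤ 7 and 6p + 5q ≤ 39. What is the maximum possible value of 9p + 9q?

63

(p,q)=(0,7): 2·0+1·7=7≤7, 6·0+5·7=35≤39, objective 63.
(p,q)=(0,6): 2·0+1·6=6≤7, 6·0+5·6=30≤39, objective 54.
No feasible integer point exceeds 63.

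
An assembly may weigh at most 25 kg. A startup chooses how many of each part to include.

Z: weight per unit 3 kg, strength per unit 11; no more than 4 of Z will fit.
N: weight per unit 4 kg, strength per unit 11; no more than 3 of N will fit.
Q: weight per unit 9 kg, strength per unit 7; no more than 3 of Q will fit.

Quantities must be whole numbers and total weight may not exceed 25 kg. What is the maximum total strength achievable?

3×Z and 3×N: weight 21 ≤ 25, strength 3·11 + 3·11 = 66.
4×Z and 3×N: weight 24 ≤ 25, strength 4·11 + 3·11 = 77.
Best is 77.

77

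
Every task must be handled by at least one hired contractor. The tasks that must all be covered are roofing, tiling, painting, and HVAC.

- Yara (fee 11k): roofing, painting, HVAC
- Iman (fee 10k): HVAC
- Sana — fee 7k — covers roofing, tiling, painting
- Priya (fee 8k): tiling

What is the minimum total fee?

Choose Iman and Sana: together they cover roofing, tiling, painting, HVAC — every task.
Total fee: 10 + 7 = 17.
No cover costs less than 17.

17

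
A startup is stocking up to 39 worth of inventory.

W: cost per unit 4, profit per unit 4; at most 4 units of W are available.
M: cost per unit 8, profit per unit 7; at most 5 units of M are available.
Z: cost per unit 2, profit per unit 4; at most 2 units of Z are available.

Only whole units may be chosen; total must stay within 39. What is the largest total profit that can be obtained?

Take 4×W, 2×M, and 2×Z: cost 36 ≤ 39, profit 4·4 + 2·7 + 2·4 = 38.
Z has the best ratio (4/2) and is taken to its limit of 2; remaining capacity is filled optimally with the others.

38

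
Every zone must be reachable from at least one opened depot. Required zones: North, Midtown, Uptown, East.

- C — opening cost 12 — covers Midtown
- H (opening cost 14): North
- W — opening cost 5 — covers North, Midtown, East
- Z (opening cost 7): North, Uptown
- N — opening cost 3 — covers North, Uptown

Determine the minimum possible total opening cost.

Choose W and N: together they cover North, Midtown, Uptown, East — every zone.
Total opening cost: 5 + 3 = 8.
No cover costs less than 8.

8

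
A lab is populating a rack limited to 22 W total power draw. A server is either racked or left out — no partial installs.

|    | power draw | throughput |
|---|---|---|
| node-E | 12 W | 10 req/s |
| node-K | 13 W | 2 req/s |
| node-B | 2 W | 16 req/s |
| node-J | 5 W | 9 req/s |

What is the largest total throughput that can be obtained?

35

This is a 0-1 knapsack instance.
Allowing fractional choices, the relaxed optimum would be about 35.5, but servers are indivisible.
node-K + node-B + node-J: power draw 13 + 2 + 5 = 20 ≤ 22, throughput 2 + 16 + 9 = 27.
node-E + node-B + node-J: power draw 12 + 2 + 5 = 19 ≤ 22, throughput 10 + 16 + 9 = 35.
Best is node-E, node-B, and node-J with total throughput 35.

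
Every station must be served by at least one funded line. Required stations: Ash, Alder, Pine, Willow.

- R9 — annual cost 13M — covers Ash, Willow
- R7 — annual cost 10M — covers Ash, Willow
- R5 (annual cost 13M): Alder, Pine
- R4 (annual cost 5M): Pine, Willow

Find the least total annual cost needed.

23

The greedy cost-per-new-station heuristic would pick R4, R7, and R5 for 28, but a cheaper cover exists.
Choose R7 and R5: together they cover Ash, Alder, Pine, Willow — every station.
Total annual cost: 10 + 13 = 23.
No cover costs less than 23.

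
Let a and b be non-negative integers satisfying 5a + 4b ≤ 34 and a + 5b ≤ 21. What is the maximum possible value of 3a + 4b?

The continuous relaxation peaks at (4.1, 3.38) with value 25.81; rounding to a feasible lattice point costs some objective.
(a,b)=(4,3): 5·4+4·3=32≤34, 1·4+5·3=19≤21, objective 24.
(a,b)=(5,2): 5·5+4·2=33≤34, 1·5+5·2=15≤21, objective 23.
(a,b)=(3,3): 5·3+4·3=27≤34, 1·3+5·3=18≤21, objective 21.
The best lattice point is (4,3), giving 24.

24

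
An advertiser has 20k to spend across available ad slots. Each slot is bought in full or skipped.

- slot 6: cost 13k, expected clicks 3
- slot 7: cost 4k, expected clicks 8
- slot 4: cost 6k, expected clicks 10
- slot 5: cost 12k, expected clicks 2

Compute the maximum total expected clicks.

18

Take slot 7 and slot 4: cost 4 + 6 = 10 ≤ 20, expected clicks 8 + 10 = 18.
No other feasible combination does better.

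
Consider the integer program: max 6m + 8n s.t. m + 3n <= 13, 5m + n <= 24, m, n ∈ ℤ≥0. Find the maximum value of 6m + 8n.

48

Relaxing integrality, the LP optimum is 48.71 at (m,n) = (4.21, 2.93), which is not an integer point.
(m,n)=(4,3): 1·4+3·3=13≤13, 5·4+1·3=23≤24, objective 48.
(m,n)=(3,3): 1·3+3·3=12≤13, 5·3+1·3=18≤24, objective 42.
(m,n)=(4,2): 1·4+3·2=10≤13, 5·4+1·2=22≤24, objective 40.
(m,n)=(3,2): 1·3+3·2=9≤13, 5·3+1·2=17≤24, objective 34.
The best lattice point is (4,3), giving 48.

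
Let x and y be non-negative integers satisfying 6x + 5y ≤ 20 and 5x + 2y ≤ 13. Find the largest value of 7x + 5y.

(x,y)=(0,4): 6·0+5·4=20≤20, 5·0+2·4=8≤13, objective 20.
(x,y)=(2,1): 6·2+5·1=17≤20, 5·2+2·1=12≤13, objective 19.
(x,y)=(1,2): 6·1+5·2=16≤20, 5·1+2·2=9≤13, objective 17.
The best lattice point is (0,4), giving 20.

20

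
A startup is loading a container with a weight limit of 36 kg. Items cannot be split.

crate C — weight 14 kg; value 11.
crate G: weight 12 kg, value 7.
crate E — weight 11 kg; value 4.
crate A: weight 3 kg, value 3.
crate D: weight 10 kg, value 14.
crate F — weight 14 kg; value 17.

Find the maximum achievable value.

Take crate G, crate D, and crate F: weight 12 + 10 + 14 = 36 ≤ 36, value 7 + 14 + 17 = 38.
No other feasible combination does better.

38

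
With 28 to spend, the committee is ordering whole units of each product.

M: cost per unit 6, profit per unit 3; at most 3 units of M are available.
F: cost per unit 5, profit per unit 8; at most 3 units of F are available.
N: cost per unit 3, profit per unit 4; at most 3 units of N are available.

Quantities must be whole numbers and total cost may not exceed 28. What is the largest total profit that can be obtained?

F has the best ratio (8/5); taking only F gives at most 3×8 = 24 (stopped by the supply cap of 3).
Mixing does better — 3×F and 3×N: cost 24 ≤ 28, profit 3·8 + 3·4 = 36.

36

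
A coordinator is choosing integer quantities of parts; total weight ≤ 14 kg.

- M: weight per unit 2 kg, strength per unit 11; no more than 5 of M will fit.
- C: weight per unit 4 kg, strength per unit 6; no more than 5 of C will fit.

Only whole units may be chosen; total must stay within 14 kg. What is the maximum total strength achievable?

This is a bounded integer knapsack.
5×M: weight 10 ≤ 14, strength 5·11 = 55.
5×M and 1×C: weight 14 ≤ 14, strength 5·11 + 1·6 = 61.
Best is 61.

61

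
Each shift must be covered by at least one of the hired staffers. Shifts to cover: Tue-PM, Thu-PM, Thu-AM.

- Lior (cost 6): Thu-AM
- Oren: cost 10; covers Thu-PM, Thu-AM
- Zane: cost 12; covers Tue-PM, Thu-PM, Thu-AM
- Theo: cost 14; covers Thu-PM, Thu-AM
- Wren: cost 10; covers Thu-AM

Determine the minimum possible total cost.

This is an integer covering problem.
Zane alone covers Tue-PM, Thu-PM, Thu-AM — every shift.
Total cost: 12.
No cover costs less than 12.

12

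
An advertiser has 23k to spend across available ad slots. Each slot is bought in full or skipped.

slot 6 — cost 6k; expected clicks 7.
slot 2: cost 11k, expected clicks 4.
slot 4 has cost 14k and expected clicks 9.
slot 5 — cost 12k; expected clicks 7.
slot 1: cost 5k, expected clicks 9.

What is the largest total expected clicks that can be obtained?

23

slot 6 + slot 2 + slot 1: cost 6 + 11 + 5 = 22 ≤ 23, expected clicks 7 + 4 + 9 = 20.
slot 6 + slot 5 + slot 1: cost 6 + 12 + 5 = 23 ≤ 23, expected clicks 7 + 7 + 9 = 23.
Best is slot 6, slot 5, and slot 1 with total expected clicks 23.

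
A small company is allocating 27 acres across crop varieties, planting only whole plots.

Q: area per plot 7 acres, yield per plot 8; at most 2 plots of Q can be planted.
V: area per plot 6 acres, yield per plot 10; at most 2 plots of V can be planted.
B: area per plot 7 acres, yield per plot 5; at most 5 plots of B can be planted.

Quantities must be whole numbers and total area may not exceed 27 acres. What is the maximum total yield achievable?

V has the best ratio (10/6); taking only V gives at most 2×10 = 20 (stopped by the supply cap of 2).
Mixing does better — 2×Q and 2×V: area 26 ≤ 27, yield 2·8 + 2·10 = 36.

36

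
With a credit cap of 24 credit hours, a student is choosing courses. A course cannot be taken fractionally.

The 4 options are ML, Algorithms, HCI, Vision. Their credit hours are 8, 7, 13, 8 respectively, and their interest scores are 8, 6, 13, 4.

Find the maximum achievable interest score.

Allowing fractional choices, the relaxed optimum would be about 23.6, but courses are indivisible.
ML + HCI: credit hours 8 + 13 = 21 ≤ 24, interest score 8 + 13 = 21.
Algorithms + HCI: credit hours 7 + 13 = 20 ≤ 24, interest score 6 + 13 = 19.
Best is ML and HCI with total interest score 21.

21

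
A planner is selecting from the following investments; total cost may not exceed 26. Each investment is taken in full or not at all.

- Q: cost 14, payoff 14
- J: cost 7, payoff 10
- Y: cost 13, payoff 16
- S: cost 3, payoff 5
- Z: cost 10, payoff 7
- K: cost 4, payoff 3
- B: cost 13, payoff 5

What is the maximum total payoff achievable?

31

Take J, Y, and S: cost 7 + 13 + 3 = 23 ≤ 26, payoff 10 + 16 + 5 = 31.
No other feasible combination does better.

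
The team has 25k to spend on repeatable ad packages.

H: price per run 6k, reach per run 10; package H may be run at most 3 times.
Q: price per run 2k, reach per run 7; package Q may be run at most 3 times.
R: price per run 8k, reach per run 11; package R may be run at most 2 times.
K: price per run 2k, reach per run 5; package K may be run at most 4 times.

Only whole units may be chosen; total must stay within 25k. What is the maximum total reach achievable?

2×H, 3×Q, and 3×K: price 24 ≤ 25, reach 2·10 + 3·7 + 3·5 = 56.
2×H, 2×Q, and 4×K: price 24 ≤ 25, reach 2·10 + 2·7 + 4·5 = 54.
Best is 56.

56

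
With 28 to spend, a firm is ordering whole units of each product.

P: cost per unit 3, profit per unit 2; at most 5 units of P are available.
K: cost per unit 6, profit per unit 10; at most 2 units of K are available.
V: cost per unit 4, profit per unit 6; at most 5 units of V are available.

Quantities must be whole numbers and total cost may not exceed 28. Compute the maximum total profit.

44

K has the best ratio (10/6); taking only K gives at most 2×10 = 20 (stopped by the supply cap of 2).
Mixing does better — 2×K and 4×V: cost 28 ≤ 28, profit 2·10 + 4·6 = 44.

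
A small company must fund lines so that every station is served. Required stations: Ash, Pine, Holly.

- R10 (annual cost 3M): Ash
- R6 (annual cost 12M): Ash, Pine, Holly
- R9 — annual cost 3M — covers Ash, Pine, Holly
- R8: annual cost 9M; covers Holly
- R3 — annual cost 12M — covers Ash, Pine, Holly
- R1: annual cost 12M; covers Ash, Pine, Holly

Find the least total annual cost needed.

This is a weighted set-cover instance.
R9 alone covers Ash, Pine, Holly — every station.
Total annual cost: 3.
No cover costs less than 3.

3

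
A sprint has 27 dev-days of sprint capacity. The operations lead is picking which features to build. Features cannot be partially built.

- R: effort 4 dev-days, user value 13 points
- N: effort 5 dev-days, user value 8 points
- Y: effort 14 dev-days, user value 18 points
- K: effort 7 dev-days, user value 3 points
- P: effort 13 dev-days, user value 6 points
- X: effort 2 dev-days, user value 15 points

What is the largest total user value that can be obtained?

Treat it as a binary knapsack problem.
Allowing fractional choices, the relaxed optimum would be about 54.9, but features are indivisible.
R + N + Y + X: effort 4 + 5 + 14 + 2 = 25 ≤ 27, user value 13 + 8 + 18 + 15 = 54.
R + Y + X: effort 4 + 14 + 2 = 20 ≤ 27, user value 13 + 18 + 15 = 46.
R + Y + K + X: effort 4 + 14 + 7 + 2 = 27 ≤ 27, user value 13 + 18 + 3 + 15 = 49.
Best is R, N, Y, and X with total user value 54.

54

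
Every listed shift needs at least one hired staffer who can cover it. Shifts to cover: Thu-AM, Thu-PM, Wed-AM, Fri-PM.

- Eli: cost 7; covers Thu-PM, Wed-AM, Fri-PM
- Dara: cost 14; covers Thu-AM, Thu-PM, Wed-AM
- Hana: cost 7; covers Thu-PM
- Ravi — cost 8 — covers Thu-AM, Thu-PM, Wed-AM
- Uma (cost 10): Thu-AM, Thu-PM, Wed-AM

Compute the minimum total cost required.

Choose Eli and Ravi: together they cover Thu-AM, Thu-PM, Wed-AM, Fri-PM — every shift.
Total cost: 7 + 8 = 15.
No cover costs less than 15.

15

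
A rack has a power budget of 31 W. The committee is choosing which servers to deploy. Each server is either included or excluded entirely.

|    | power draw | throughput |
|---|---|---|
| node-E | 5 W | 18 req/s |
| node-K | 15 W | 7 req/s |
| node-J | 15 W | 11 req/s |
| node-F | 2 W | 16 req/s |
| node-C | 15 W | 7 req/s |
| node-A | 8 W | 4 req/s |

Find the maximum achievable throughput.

Take node-E, node-J, node-F, and node-A: power draw 5 + 15 + 2 + 8 = 30 ≤ 31, throughput 18 + 11 + 16 + 4 = 49.
No other feasible combination does better.

49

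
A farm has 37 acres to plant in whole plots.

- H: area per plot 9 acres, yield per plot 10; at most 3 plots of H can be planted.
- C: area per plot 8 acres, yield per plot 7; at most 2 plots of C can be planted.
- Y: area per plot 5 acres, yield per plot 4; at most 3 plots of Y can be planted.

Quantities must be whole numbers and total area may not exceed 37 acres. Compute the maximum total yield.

38

3×H and 1×C: area 35 ≤ 37, yield 3·10 + 1·7 = 37.
3×H and 2×Y: area 37 ≤ 37, yield 3·10 + 2·4 = 38.
Best is 38.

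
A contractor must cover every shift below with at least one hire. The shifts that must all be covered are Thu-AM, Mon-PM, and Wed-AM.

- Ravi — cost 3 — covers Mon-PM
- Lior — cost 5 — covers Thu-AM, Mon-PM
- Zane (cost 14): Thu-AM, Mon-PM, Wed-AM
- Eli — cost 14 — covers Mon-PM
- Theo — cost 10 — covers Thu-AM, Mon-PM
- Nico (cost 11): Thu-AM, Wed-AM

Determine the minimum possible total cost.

14

Zane alone covers Thu-AM, Mon-PM, Wed-AM — every shift.
Total cost: 14.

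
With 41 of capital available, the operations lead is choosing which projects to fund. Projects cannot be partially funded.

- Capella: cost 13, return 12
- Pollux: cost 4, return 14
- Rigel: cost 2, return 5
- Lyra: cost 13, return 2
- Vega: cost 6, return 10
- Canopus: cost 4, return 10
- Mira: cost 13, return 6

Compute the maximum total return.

Capella + Pollux + Rigel + Vega + Canopus: cost 13 + 4 + 2 + 6 + 4 = 29 ≤ 41, return 12 + 14 + 5 + 10 + 10 = 51.
Capella + Pollux + Vega + Canopus + Mira: cost 13 + 4 + 6 + 4 + 13 = 40 ≤ 41, return 12 + 14 + 10 + 10 + 6 = 52.
Best is Capella, Pollux, Vega, Canopus, and Mira with total return 52.

52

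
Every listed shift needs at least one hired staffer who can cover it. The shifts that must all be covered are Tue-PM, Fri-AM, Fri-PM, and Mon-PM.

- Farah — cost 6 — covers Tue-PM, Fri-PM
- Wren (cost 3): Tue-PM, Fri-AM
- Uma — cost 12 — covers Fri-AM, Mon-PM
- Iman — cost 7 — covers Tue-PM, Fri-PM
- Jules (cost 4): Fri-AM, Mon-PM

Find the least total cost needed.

10

Choose Farah and Jules: together they cover Tue-PM, Fri-AM, Fri-PM, Mon-PM — every shift.
Total cost: 6 + 4 = 10.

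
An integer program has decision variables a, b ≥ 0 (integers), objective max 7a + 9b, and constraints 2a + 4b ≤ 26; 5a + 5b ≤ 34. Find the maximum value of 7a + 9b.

The continuous relaxation peaks at (0.6, 6.2) with value 60.00; rounding to a feasible lattice point costs some objective.
(a,b)=(0,6): 2·0+4·6=24≤26, 5·0+5·6=30≤34, objective 54.
(a,b)=(1,5): 2·1+4·5=22≤26, 5·1+5·5=30≤34, objective 52.
(a,b)=(0,5): 2·0+4·5=20≤26, 5·0+5·5=25≤34, objective 45.
No feasible integer point exceeds 54.

54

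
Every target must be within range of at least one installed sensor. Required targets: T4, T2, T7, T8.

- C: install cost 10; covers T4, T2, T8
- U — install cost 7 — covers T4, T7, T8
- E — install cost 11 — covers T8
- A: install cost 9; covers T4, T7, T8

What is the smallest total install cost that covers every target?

Choose C and U: together they cover T4, T2, T7, T8 — every target.
Total install cost: 10 + 7 = 17.
No cover costs less than 17.

17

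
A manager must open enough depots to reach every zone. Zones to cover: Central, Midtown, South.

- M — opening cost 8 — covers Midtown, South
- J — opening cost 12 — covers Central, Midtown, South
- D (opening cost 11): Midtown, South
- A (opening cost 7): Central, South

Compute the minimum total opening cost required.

12

This is an integer covering problem.
The greedy cost-per-new-zone heuristic would pick A and M for 15, but a cheaper cover exists.
J alone covers Central, Midtown, South — every zone.
Total opening cost: 12.
No cover costs less than 12.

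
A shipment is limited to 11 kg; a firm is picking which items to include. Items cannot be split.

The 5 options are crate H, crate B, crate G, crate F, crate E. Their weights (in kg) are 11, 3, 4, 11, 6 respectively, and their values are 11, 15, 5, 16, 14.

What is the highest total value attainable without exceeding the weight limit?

Take crate B and crate E: weight 3 + 6 = 9 ≤ 11, value 15 + 14 = 29.
No other feasible combination does better.

29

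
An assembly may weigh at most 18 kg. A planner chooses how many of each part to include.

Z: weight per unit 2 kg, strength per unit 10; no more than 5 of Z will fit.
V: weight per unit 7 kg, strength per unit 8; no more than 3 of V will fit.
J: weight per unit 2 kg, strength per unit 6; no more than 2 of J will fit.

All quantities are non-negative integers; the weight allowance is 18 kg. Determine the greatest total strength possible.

5×Z and 1×V: weight 17 ≤ 18, strength 5·10 + 1·8 = 58.
5×Z and 2×J: weight 14 ≤ 18, strength 5·10 + 2·6 = 62.
Best is 62.

62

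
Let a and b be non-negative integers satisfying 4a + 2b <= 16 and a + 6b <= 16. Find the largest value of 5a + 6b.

27

Relaxing integrality, the LP optimum is 27.64 at (a,b) = (2.91, 2.18), which is not an integer point.
(a,b)=(3,2): 4·3+2·2=16≤16, 1·3+6·2=15≤16, objective 27.
(a,b)=(2,2): 4·2+2·2=12≤16, 1·2+6·2=14≤16, objective 22.
(a,b)=(3,1): 4·3+2·1=14≤16, 1·3+6·1=9≤16, objective 21.
(a,b)=(1,2): 4·1+2·2=8≤16, 1·1+6·2=13≤16, objective 17.
No feasible integer point exceeds 27.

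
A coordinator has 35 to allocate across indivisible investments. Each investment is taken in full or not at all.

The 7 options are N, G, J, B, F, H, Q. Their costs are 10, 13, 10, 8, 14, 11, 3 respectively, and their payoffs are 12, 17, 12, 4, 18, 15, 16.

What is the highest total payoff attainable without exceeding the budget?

55

Allowing fractional choices, the relaxed optimum would be about 58.3, but investments are indivisible.
N + J + H + Q: cost 10 + 10 + 11 + 3 = 34 ≤ 35, payoff 12 + 12 + 15 + 16 = 55.
G + B + H + Q: cost 13 + 8 + 11 + 3 = 35 ≤ 35, payoff 17 + 4 + 15 + 16 = 52.
Best is N, J, H, and Q with total payoff 55.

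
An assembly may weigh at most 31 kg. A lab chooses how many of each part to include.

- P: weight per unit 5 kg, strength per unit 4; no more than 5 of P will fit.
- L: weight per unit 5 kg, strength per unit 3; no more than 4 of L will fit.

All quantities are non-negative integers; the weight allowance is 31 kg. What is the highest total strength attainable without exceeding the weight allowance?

This is a bounded integer knapsack.
4×P and 2×L: weight 30 ≤ 31, strength 4·4 + 2·3 = 22.
5×P and 1×L: weight 30 ≤ 31, strength 5·4 + 1·3 = 23.
Best is 23.

23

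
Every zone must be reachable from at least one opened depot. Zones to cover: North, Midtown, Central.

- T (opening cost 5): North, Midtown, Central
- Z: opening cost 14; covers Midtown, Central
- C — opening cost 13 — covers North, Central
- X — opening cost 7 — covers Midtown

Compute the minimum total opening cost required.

This is an integer covering problem.
T alone covers North, Midtown, Central — every zone.
Total opening cost: 5.
No cover costs less than 5.

5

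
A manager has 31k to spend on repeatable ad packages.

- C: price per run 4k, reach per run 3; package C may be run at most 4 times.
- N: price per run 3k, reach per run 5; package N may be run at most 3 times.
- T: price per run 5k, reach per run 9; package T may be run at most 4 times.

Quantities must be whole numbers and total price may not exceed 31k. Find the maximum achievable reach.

51

1×C, 2×N, and 4×T: price 30 ≤ 31, reach 1·3 + 2·5 + 4·9 = 49.
3×N and 4×T: price 29 ≤ 31, reach 3·5 + 4·9 = 51.
Best is 51.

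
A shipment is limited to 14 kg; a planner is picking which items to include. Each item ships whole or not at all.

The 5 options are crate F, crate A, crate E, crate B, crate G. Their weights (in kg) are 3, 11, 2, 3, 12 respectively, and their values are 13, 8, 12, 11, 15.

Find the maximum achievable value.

36

Allowing fractional choices, the relaxed optimum would be about 43.5, but items are indivisible.
crate E + crate G: weight 2 + 12 = 14 ≤ 14, value 12 + 15 = 27.
crate F + crate E + crate B: weight 3 + 2 + 3 = 8 ≤ 14, value 13 + 12 + 11 = 36.
crate F + crate E: weight 3 + 2 = 5 ≤ 14, value 13 + 12 = 25.
Best is crate F, crate E, and crate B with total value 36.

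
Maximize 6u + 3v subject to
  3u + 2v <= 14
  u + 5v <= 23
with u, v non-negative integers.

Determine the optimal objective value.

27

The continuous relaxation peaks at (4.67, 0) with value 28.00; rounding to a feasible lattice point costs some objective.
(u,v)=(4,1): 3·4+2·1=14≤14, 1·4+5·1=9≤23, objective 27.
(u,v)=(4,0): 3·4+2·0=12≤14, 1·4+5·0=4≤23, objective 24.
Maximum is 27 at (u,v)=(4,1).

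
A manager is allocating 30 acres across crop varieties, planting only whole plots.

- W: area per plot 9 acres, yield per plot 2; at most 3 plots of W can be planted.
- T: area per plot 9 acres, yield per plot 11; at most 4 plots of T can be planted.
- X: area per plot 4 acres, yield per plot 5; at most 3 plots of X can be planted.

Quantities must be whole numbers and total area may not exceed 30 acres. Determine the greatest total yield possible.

37

X has the best ratio (5/4); taking only X gives at most 3×5 = 15 (stopped by the supply cap of 3).
Mixing does better — 2×T and 3×X: area 30 ≤ 30, yield 2·11 + 3·5 = 37.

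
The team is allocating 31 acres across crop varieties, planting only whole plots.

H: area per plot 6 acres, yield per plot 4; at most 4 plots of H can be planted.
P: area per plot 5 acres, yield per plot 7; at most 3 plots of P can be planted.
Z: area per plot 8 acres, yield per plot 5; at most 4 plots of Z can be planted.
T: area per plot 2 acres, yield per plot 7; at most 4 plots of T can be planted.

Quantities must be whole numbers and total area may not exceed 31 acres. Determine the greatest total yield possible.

This is a bounded integer knapsack.
T has the best ratio (7/2); taking only T gives at most 4×7 = 28 (stopped by the supply cap of 4).
Mixing does better — 3×P, 1×Z, and 4×T: area 31 ≤ 31, yield 3·7 + 1·5 + 4·7 = 54.

54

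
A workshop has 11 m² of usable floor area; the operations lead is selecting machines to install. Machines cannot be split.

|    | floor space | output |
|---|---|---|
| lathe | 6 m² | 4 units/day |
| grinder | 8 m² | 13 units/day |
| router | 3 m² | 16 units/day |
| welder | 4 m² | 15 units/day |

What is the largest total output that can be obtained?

Treat it as a binary knapsack problem.
Allowing fractional choices, the relaxed optimum would be about 37.5, but machines are indivisible.
router + welder: floor space 3 + 4 = 7 ≤ 11, output 16 + 15 = 31.
grinder + router: floor space 8 + 3 = 11 ≤ 11, output 13 + 16 = 29.
Best is router and welder with total output 31.

31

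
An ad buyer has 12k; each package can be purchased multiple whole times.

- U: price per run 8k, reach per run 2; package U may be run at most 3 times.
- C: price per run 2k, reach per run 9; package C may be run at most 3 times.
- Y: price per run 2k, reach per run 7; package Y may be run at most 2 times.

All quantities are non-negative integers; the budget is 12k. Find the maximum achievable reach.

41

C has the best ratio (9/2); taking only C gives at most 3×9 = 27 (stopped by the supply cap of 3).
Mixing does better — 3×C and 2×Y: price 10 ≤ 12, reach 3·9 + 2·7 = 41.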